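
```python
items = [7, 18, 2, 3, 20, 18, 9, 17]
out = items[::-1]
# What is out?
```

items has length 8. The slice items[::-1] selects indices [7, 6, 5, 4, 3, 2, 1, 0] (7->17, 6->9, 5->18, 4->20, 3->3, 2->2, 1->18, 0->7), giving [17, 9, 18, 20, 3, 2, 18, 7].

[17, 9, 18, 20, 3, 2, 18, 7]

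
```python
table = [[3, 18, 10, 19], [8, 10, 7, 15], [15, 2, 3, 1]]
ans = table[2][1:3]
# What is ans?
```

table[2] = [15, 2, 3, 1]. table[2] has length 4. The slice table[2][1:3] selects indices [1, 2] (1->2, 2->3), giving [2, 3].

[2, 3]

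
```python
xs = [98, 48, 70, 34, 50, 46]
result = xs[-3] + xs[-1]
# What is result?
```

xs has length 6. Negative index -3 maps to positive index 6 + (-3) = 3. xs[3] = 34.
xs has length 6. Negative index -1 maps to positive index 6 + (-1) = 5. xs[5] = 46.
Sum: 34 + 46 = 80.

80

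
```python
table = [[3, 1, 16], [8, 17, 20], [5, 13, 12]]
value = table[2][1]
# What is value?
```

table[2] = [5, 13, 12]. Taking column 1 of that row yields 13.

13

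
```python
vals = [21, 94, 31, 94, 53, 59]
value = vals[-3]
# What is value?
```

vals has length 6. Negative index -3 maps to positive index 6 + (-3) = 3. vals[3] = 94.

94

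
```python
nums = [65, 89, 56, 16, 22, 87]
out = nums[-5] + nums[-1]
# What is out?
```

nums has length 6. Negative index -5 maps to positive index 6 + (-5) = 1. nums[1] = 89.
nums has length 6. Negative index -1 maps to positive index 6 + (-1) = 5. nums[5] = 87.
Sum: 89 + 87 = 176.

176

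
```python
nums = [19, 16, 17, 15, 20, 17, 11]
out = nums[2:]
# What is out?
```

nums has length 7. The slice nums[2:] selects indices [2, 3, 4, 5, 6] (2->17, 3->15, 4->20, 5->17, 6->11), giving [17, 15, 20, 17, 11].

[17, 15, 20, 17, 11]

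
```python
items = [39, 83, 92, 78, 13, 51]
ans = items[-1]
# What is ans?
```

items has length 6. Negative index -1 maps to positive index 6 + (-1) = 5. items[5] = 51.

51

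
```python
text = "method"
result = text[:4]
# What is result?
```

text has length 6. The slice text[:4] selects indices [0, 1, 2, 3] (0->'m', 1->'e', 2->'t', 3->'h'), giving 'meth'.

'meth'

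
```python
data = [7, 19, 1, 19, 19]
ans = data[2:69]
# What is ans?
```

data has length 5. The slice data[2:69] selects indices [2, 3, 4] (2->1, 3->19, 4->19), giving [1, 19, 19].

[1, 19, 19]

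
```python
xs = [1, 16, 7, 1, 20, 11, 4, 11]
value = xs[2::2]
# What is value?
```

xs has length 8. The slice xs[2::2] selects indices [2, 4, 6] (2->7, 4->20, 6->4), giving [7, 20, 4].

[7, 20, 4]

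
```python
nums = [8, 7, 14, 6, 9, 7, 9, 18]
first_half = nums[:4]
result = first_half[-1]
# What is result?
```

nums has length 8. The slice nums[:4] selects indices [0, 1, 2, 3] (0->8, 1->7, 2->14, 3->6), giving [8, 7, 14, 6]. So first_half = [8, 7, 14, 6]. Then first_half[-1] = 6.

6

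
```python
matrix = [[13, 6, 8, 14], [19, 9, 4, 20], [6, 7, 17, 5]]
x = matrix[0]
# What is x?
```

matrix has 3 rows. Row 0 is [13, 6, 8, 14].

[13, 6, 8, 14]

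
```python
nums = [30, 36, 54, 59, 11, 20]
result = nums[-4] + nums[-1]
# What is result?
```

nums has length 6. Negative index -4 maps to positive index 6 + (-4) = 2. nums[2] = 54.
nums has length 6. Negative index -1 maps to positive index 6 + (-1) = 5. nums[5] = 20.
Sum: 54 + 20 = 74.

74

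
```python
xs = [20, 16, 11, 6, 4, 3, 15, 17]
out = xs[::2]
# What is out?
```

xs has length 8. The slice xs[::2] selects indices [0, 2, 4, 6] (0->20, 2->11, 4->4, 6->15), giving [20, 11, 4, 15].

[20, 11, 4, 15]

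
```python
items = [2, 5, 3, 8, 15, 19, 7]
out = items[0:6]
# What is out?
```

items has length 7. The slice items[0:6] selects indices [0, 1, 2, 3, 4, 5] (0->2, 1->5, 2->3, 3->8, 4->15, 5->19), giving [2, 5, 3, 8, 15, 19].

[2, 5, 3, 8, 15, 19]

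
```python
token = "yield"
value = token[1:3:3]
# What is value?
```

token has length 5. The slice token[1:3:3] selects indices [1] (1->'i'), giving 'i'.

'i'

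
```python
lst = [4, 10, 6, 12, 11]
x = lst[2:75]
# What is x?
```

lst has length 5. The slice lst[2:75] selects indices [2, 3, 4] (2->6, 3->12, 4->11), giving [6, 12, 11].

[6, 12, 11]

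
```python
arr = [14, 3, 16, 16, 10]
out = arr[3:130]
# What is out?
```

arr has length 5. The slice arr[3:130] selects indices [3, 4] (3->16, 4->10), giving [16, 10].

[16, 10]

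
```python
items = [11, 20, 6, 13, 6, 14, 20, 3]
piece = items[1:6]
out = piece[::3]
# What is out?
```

items has length 8. The slice items[1:6] selects indices [1, 2, 3, 4, 5] (1->20, 2->6, 3->13, 4->6, 5->14), giving [20, 6, 13, 6, 14]. So piece = [20, 6, 13, 6, 14]. piece has length 5. The slice piece[::3] selects indices [0, 3] (0->20, 3->6), giving [20, 6].

[20, 6]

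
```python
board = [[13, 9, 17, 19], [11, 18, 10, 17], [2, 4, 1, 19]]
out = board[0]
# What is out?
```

board has 3 rows. Row 0 is [13, 9, 17, 19].

[13, 9, 17, 19]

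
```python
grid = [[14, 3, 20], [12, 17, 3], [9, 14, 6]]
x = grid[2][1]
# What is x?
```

grid[2] = [9, 14, 6]. Taking column 1 of that row yields 14.

14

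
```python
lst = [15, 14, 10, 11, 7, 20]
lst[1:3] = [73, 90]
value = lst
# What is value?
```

lst starts as [15, 14, 10, 11, 7, 20] (length 6). The slice lst[1:3] covers indices [1, 2] with values [14, 10]. Replacing that slice with [73, 90] (same length) produces [15, 73, 90, 11, 7, 20].

[15, 73, 90, 11, 7, 20]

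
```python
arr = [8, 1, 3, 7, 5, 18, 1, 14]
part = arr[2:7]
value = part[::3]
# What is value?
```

arr has length 8. The slice arr[2:7] selects indices [2, 3, 4, 5, 6] (2->3, 3->7, 4->5, 5->18, 6->1), giving [3, 7, 5, 18, 1]. So part = [3, 7, 5, 18, 1]. part has length 5. The slice part[::3] selects indices [0, 3] (0->3, 3->18), giving [3, 18].

[3, 18]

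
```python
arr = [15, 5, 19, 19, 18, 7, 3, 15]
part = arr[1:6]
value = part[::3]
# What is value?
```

arr has length 8. The slice arr[1:6] selects indices [1, 2, 3, 4, 5] (1->5, 2->19, 3->19, 4->18, 5->7), giving [5, 19, 19, 18, 7]. So part = [5, 19, 19, 18, 7]. part has length 5. The slice part[::3] selects indices [0, 3] (0->5, 3->18), giving [5, 18].

[5, 18]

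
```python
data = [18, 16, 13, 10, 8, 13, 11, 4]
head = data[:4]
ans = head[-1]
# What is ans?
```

data has length 8. The slice data[:4] selects indices [0, 1, 2, 3] (0->18, 1->16, 2->13, 3->10), giving [18, 16, 13, 10]. So head = [18, 16, 13, 10]. Then head[-1] = 10.

10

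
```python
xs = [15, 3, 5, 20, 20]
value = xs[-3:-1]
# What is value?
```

xs has length 5. The slice xs[-3:-1] selects indices [2, 3] (2->5, 3->20), giving [5, 20].

[5, 20]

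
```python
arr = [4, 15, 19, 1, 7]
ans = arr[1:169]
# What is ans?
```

arr has length 5. The slice arr[1:169] selects indices [1, 2, 3, 4] (1->15, 2->19, 3->1, 4->7), giving [15, 19, 1, 7].

[15, 19, 1, 7]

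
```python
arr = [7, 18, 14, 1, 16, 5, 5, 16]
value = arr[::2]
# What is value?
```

arr has length 8. The slice arr[::2] selects indices [0, 2, 4, 6] (0->7, 2->14, 4->16, 6->5), giving [7, 14, 16, 5].

[7, 14, 16, 5]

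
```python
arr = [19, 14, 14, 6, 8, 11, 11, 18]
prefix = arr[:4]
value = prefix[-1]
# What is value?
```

arr has length 8. The slice arr[:4] selects indices [0, 1, 2, 3] (0->19, 1->14, 2->14, 3->6), giving [19, 14, 14, 6]. So prefix = [19, 14, 14, 6]. Then prefix[-1] = 6.

6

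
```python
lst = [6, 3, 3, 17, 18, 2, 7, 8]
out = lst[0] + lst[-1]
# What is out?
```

lst has length 8. lst[0] = 6.
lst has length 8. Negative index -1 maps to positive index 8 + (-1) = 7. lst[7] = 8.
Sum: 6 + 8 = 14.

14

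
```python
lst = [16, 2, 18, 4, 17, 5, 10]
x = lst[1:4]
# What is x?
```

lst has length 7. The slice lst[1:4] selects indices [1, 2, 3] (1->2, 2->18, 3->4), giving [2, 18, 4].

[2, 18, 4]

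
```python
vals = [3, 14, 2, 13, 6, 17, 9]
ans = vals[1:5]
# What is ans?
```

vals has length 7. The slice vals[1:5] selects indices [1, 2, 3, 4] (1->14, 2->2, 3->13, 4->6), giving [14, 2, 13, 6].

[14, 2, 13, 6]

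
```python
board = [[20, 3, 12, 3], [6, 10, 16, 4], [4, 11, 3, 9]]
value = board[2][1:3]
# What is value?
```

board[2] = [4, 11, 3, 9]. board[2] has length 4. The slice board[2][1:3] selects indices [1, 2] (1->11, 2->3), giving [11, 3].

[11, 3]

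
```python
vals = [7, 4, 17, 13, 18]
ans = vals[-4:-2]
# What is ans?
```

vals has length 5. The slice vals[-4:-2] selects indices [1, 2] (1->4, 2->17), giving [4, 17].

[4, 17]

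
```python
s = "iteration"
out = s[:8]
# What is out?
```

s has length 9. The slice s[:8] selects indices [0, 1, 2, 3, 4, 5, 6, 7] (0->'i', 1->'t', 2->'e', 3->'r', 4->'a', 5->'t', 6->'i', 7->'o'), giving 'iteratio'.

'iteratio'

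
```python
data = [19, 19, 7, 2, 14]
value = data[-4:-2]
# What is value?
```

data has length 5. The slice data[-4:-2] selects indices [1, 2] (1->19, 2->7), giving [19, 7].

[19, 7]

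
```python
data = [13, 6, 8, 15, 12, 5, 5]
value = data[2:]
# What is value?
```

data has length 7. The slice data[2:] selects indices [2, 3, 4, 5, 6] (2->8, 3->15, 4->12, 5->5, 6->5), giving [8, 15, 12, 5, 5].

[8, 15, 12, 5, 5]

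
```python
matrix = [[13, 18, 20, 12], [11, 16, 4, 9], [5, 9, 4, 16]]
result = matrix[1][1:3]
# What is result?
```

matrix[1] = [11, 16, 4, 9]. matrix[1] has length 4. The slice matrix[1][1:3] selects indices [1, 2] (1->16, 2->4), giving [16, 4].

[16, 4]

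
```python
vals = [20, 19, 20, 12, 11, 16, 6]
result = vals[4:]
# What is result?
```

vals has length 7. The slice vals[4:] selects indices [4, 5, 6] (4->11, 5->16, 6->6), giving [11, 16, 6].

[11, 16, 6]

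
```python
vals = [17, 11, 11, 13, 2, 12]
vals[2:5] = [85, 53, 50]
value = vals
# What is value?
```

vals starts as [17, 11, 11, 13, 2, 12] (length 6). The slice vals[2:5] covers indices [2, 3, 4] with values [11, 13, 2]. Replacing that slice with [85, 53, 50] (same length) produces [17, 11, 85, 53, 50, 12].

[17, 11, 85, 53, 50, 12]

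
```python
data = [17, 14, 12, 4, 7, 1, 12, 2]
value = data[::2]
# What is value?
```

data has length 8. The slice data[::2] selects indices [0, 2, 4, 6] (0->17, 2->12, 4->7, 6->12), giving [17, 12, 7, 12].

[17, 12, 7, 12]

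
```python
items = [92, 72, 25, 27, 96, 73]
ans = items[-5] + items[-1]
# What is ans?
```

items has length 6. Negative index -5 maps to positive index 6 + (-5) = 1. items[1] = 72.
items has length 6. Negative index -1 maps to positive index 6 + (-1) = 5. items[5] = 73.
Sum: 72 + 73 = 145.

145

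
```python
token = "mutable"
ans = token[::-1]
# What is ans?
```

token has length 7. The slice token[::-1] selects indices [6, 5, 4, 3, 2, 1, 0] (6->'e', 5->'l', 4->'b', 3->'a', 2->'t', 1->'u', 0->'m'), giving 'elbatum'.

'elbatum'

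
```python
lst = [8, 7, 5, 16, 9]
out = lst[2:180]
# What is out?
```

lst has length 5. The slice lst[2:180] selects indices [2, 3, 4] (2->5, 3->16, 4->9), giving [5, 16, 9].

[5, 16, 9]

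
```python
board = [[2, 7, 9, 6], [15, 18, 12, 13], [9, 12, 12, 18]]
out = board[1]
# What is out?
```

board has 3 rows. Row 1 is [15, 18, 12, 13].

[15, 18, 12, 13]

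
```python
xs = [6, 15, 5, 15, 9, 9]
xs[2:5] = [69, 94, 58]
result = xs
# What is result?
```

xs starts as [6, 15, 5, 15, 9, 9] (length 6). The slice xs[2:5] covers indices [2, 3, 4] with values [5, 15, 9]. Replacing that slice with [69, 94, 58] (same length) produces [6, 15, 69, 94, 58, 9].

[6, 15, 69, 94, 58, 9]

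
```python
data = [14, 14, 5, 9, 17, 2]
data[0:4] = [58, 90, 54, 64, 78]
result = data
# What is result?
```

data starts as [14, 14, 5, 9, 17, 2] (length 6). The slice data[0:4] covers indices [0, 1, 2, 3] with values [14, 14, 5, 9]. Replacing that slice with [58, 90, 54, 64, 78] (different length) produces [58, 90, 54, 64, 78, 17, 2].

[58, 90, 54, 64, 78, 17, 2]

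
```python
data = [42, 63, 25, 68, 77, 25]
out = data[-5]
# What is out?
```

data has length 6. Negative index -5 maps to positive index 6 + (-5) = 1. data[1] = 63.

63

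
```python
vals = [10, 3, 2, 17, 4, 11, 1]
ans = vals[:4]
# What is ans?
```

vals has length 7. The slice vals[:4] selects indices [0, 1, 2, 3] (0->10, 1->3, 2->2, 3->17), giving [10, 3, 2, 17].

[10, 3, 2, 17]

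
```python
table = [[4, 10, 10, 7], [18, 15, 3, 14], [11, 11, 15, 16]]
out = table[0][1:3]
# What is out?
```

table[0] = [4, 10, 10, 7]. table[0] has length 4. The slice table[0][1:3] selects indices [1, 2] (1->10, 2->10), giving [10, 10].

[10, 10]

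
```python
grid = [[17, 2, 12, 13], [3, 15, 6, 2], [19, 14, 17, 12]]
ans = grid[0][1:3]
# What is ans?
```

grid[0] = [17, 2, 12, 13]. grid[0] has length 4. The slice grid[0][1:3] selects indices [1, 2] (1->2, 2->12), giving [2, 12].

[2, 12]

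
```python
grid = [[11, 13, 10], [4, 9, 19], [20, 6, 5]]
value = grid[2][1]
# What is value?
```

grid[2] = [20, 6, 5]. Taking column 1 of that row yields 6.

6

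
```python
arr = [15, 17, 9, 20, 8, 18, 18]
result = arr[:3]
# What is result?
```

arr has length 7. The slice arr[:3] selects indices [0, 1, 2] (0->15, 1->17, 2->9), giving [15, 17, 9].

[15, 17, 9]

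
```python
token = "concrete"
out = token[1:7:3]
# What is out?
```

token has length 8. The slice token[1:7:3] selects indices [1, 4] (1->'o', 4->'r'), giving 'or'.

'or'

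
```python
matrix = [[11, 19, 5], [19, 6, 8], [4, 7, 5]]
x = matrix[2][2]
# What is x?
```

matrix[2] = [4, 7, 5]. Taking column 2 of that row yields 5.

5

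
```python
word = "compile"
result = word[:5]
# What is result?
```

word has length 7. The slice word[:5] selects indices [0, 1, 2, 3, 4] (0->'c', 1->'o', 2->'m', 3->'p', 4->'i'), giving 'compi'.

'compi'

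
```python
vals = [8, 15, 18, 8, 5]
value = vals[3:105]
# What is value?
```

vals has length 5. The slice vals[3:105] selects indices [3, 4] (3->8, 4->5), giving [8, 5].

[8, 5]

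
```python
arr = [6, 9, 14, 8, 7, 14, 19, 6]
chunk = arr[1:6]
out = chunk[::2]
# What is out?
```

arr has length 8. The slice arr[1:6] selects indices [1, 2, 3, 4, 5] (1->9, 2->14, 3->8, 4->7, 5->14), giving [9, 14, 8, 7, 14]. So chunk = [9, 14, 8, 7, 14]. chunk has length 5. The slice chunk[::2] selects indices [0, 2, 4] (0->9, 2->8, 4->14), giving [9, 8, 14].

[9, 8, 14]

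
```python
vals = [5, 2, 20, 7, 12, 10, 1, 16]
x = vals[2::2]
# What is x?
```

vals has length 8. The slice vals[2::2] selects indices [2, 4, 6] (2->20, 4->12, 6->1), giving [20, 12, 1].

[20, 12, 1]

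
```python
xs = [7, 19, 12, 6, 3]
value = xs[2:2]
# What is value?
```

xs has length 5. The slice xs[2:2] resolves to an empty index range, so the result is [].

[]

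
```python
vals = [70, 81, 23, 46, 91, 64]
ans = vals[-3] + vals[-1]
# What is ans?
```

vals has length 6. Negative index -3 maps to positive index 6 + (-3) = 3. vals[3] = 46.
vals has length 6. Negative index -1 maps to positive index 6 + (-1) = 5. vals[5] = 64.
Sum: 46 + 64 = 110.

110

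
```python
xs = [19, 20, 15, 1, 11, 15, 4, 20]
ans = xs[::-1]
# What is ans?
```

xs has length 8. The slice xs[::-1] selects indices [7, 6, 5, 4, 3, 2, 1, 0] (7->20, 6->4, 5->15, 4->11, 3->1, 2->15, 1->20, 0->19), giving [20, 4, 15, 11, 1, 15, 20, 19].

[20, 4, 15, 11, 1, 15, 20, 19]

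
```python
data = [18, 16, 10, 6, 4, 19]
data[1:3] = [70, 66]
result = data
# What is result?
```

data starts as [18, 16, 10, 6, 4, 19] (length 6). The slice data[1:3] covers indices [1, 2] with values [16, 10]. Replacing that slice with [70, 66] (same length) produces [18, 70, 66, 6, 4, 19].

[18, 70, 66, 6, 4, 19]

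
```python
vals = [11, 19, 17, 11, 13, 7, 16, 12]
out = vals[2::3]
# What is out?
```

vals has length 8. The slice vals[2::3] selects indices [2, 5] (2->17, 5->7), giving [17, 7].

[17, 7]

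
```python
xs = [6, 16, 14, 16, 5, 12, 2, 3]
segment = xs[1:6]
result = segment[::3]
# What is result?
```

xs has length 8. The slice xs[1:6] selects indices [1, 2, 3, 4, 5] (1->16, 2->14, 3->16, 4->5, 5->12), giving [16, 14, 16, 5, 12]. So segment = [16, 14, 16, 5, 12]. segment has length 5. The slice segment[::3] selects indices [0, 3] (0->16, 3->5), giving [16, 5].

[16, 5]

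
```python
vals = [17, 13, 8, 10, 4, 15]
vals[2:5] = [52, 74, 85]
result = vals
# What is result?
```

vals starts as [17, 13, 8, 10, 4, 15] (length 6). The slice vals[2:5] covers indices [2, 3, 4] with values [8, 10, 4]. Replacing that slice with [52, 74, 85] (same length) produces [17, 13, 52, 74, 85, 15].

[17, 13, 52, 74, 85, 15]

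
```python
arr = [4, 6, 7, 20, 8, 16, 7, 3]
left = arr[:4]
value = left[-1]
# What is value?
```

arr has length 8. The slice arr[:4] selects indices [0, 1, 2, 3] (0->4, 1->6, 2->7, 3->20), giving [4, 6, 7, 20]. So left = [4, 6, 7, 20]. Then left[-1] = 20.

20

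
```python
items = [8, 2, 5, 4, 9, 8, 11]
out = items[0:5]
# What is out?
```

items has length 7. The slice items[0:5] selects indices [0, 1, 2, 3, 4] (0->8, 1->2, 2->5, 3->4, 4->9), giving [8, 2, 5, 4, 9].

[8, 2, 5, 4, 9]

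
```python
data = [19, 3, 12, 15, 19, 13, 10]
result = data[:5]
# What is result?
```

data has length 7. The slice data[:5] selects indices [0, 1, 2, 3, 4] (0->19, 1->3, 2->12, 3->15, 4->19), giving [19, 3, 12, 15, 19].

[19, 3, 12, 15, 19]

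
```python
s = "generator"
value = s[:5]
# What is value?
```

s has length 9. The slice s[:5] selects indices [0, 1, 2, 3, 4] (0->'g', 1->'e', 2->'n', 3->'e', 4->'r'), giving 'gener'.

'gener'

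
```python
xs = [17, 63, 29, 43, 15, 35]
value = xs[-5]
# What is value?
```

xs has length 6. Negative index -5 maps to positive index 6 + (-5) = 1. xs[1] = 63.

63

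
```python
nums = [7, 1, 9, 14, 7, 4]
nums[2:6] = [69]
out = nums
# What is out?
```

nums starts as [7, 1, 9, 14, 7, 4] (length 6). The slice nums[2:6] covers indices [2, 3, 4, 5] with values [9, 14, 7, 4]. Replacing that slice with [69] (different length) produces [7, 1, 69].

[7, 1, 69]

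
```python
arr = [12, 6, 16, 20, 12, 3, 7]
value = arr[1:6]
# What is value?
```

arr has length 7. The slice arr[1:6] selects indices [1, 2, 3, 4, 5] (1->6, 2->16, 3->20, 4->12, 5->3), giving [6, 16, 20, 12, 3].

[6, 16, 20, 12, 3]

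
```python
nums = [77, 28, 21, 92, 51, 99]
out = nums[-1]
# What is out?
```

nums has length 6. Negative index -1 maps to positive index 6 + (-1) = 5. nums[5] = 99.

99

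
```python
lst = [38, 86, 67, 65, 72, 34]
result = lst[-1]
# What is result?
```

lst has length 6. Negative index -1 maps to positive index 6 + (-1) = 5. lst[5] = 34.

34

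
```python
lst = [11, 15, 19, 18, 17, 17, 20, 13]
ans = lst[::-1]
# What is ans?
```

lst has length 8. The slice lst[::-1] selects indices [7, 6, 5, 4, 3, 2, 1, 0] (7->13, 6->20, 5->17, 4->17, 3->18, 2->19, 1->15, 0->11), giving [13, 20, 17, 17, 18, 19, 15, 11].

[13, 20, 17, 17, 18, 19, 15, 11]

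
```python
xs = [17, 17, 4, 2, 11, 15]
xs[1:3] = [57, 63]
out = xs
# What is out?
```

xs starts as [17, 17, 4, 2, 11, 15] (length 6). The slice xs[1:3] covers indices [1, 2] with values [17, 4]. Replacing that slice with [57, 63] (same length) produces [17, 57, 63, 2, 11, 15].

[17, 57, 63, 2, 11, 15]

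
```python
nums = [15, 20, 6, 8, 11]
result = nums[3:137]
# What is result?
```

nums has length 5. The slice nums[3:137] selects indices [3, 4] (3->8, 4->11), giving [8, 11].

[8, 11]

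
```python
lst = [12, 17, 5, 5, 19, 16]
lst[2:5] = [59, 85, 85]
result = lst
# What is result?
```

lst starts as [12, 17, 5, 5, 19, 16] (length 6). The slice lst[2:5] covers indices [2, 3, 4] with values [5, 5, 19]. Replacing that slice with [59, 85, 85] (same length) produces [12, 17, 59, 85, 85, 16].

[12, 17, 59, 85, 85, 16]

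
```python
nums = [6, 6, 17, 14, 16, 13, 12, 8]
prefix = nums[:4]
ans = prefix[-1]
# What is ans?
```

nums has length 8. The slice nums[:4] selects indices [0, 1, 2, 3] (0->6, 1->6, 2->17, 3->14), giving [6, 6, 17, 14]. So prefix = [6, 6, 17, 14]. Then prefix[-1] = 14.

14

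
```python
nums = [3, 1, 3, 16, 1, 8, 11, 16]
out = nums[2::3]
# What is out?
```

nums has length 8. The slice nums[2::3] selects indices [2, 5] (2->3, 5->8), giving [3, 8].

[3, 8]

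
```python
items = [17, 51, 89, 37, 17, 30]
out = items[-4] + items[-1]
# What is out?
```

items has length 6. Negative index -4 maps to positive index 6 + (-4) = 2. items[2] = 89.
items has length 6. Negative index -1 maps to positive index 6 + (-1) = 5. items[5] = 30.
Sum: 89 + 30 = 119.

119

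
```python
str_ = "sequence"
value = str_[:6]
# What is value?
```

str_ has length 8. The slice str_[:6] selects indices [0, 1, 2, 3, 4, 5] (0->'s', 1->'e', 2->'q', 3->'u', 4->'e', 5->'n'), giving 'sequen'.

'sequen'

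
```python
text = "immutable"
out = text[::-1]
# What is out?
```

text has length 9. The slice text[::-1] selects indices [8, 7, 6, 5, 4, 3, 2, 1, 0] (8->'e', 7->'l', 6->'b', 5->'a', 4->'t', 3->'u', 2->'m', 1->'m', 0->'i'), giving 'elbatummi'.

'elbatummi'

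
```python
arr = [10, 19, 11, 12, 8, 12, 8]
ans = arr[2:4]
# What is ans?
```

arr has length 7. The slice arr[2:4] selects indices [2, 3] (2->11, 3->12), giving [11, 12].

[11, 12]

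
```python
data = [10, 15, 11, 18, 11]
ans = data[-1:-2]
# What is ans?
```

data has length 5. The slice data[-1:-2] resolves to an empty index range, so the result is [].

[]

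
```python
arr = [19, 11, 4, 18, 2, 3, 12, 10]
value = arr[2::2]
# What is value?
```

arr has length 8. The slice arr[2::2] selects indices [2, 4, 6] (2->4, 4->2, 6->12), giving [4, 2, 12].

[4, 2, 12]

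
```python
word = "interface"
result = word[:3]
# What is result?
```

word has length 9. The slice word[:3] selects indices [0, 1, 2] (0->'i', 1->'n', 2->'t'), giving 'int'.

'int'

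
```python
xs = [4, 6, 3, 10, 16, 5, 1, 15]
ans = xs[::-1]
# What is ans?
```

xs has length 8. The slice xs[::-1] selects indices [7, 6, 5, 4, 3, 2, 1, 0] (7->15, 6->1, 5->5, 4->16, 3->10, 2->3, 1->6, 0->4), giving [15, 1, 5, 16, 10, 3, 6, 4].

[15, 1, 5, 16, 10, 3, 6, 4]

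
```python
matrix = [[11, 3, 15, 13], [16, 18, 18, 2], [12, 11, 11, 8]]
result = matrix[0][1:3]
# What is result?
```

matrix[0] = [11, 3, 15, 13]. matrix[0] has length 4. The slice matrix[0][1:3] selects indices [1, 2] (1->3, 2->15), giving [3, 15].

[3, 15]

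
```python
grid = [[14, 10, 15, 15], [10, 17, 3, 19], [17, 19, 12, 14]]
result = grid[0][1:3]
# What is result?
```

grid[0] = [14, 10, 15, 15]. grid[0] has length 4. The slice grid[0][1:3] selects indices [1, 2] (1->10, 2->15), giving [10, 15].

[10, 15]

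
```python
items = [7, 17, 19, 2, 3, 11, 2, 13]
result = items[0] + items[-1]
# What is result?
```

items has length 8. items[0] = 7.
items has length 8. Negative index -1 maps to positive index 8 + (-1) = 7. items[7] = 13.
Sum: 7 + 13 = 20.

20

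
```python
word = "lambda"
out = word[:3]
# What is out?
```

word has length 6. The slice word[:3] selects indices [0, 1, 2] (0->'l', 1->'a', 2->'m'), giving 'lam'.

'lam'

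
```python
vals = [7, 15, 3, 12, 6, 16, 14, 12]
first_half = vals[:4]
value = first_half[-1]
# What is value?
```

vals has length 8. The slice vals[:4] selects indices [0, 1, 2, 3] (0->7, 1->15, 2->3, 3->12), giving [7, 15, 3, 12]. So first_half = [7, 15, 3, 12]. Then first_half[-1] = 12.

12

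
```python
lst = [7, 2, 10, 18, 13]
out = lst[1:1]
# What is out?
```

lst has length 5. The slice lst[1:1] resolves to an empty index range, so the result is [].

[]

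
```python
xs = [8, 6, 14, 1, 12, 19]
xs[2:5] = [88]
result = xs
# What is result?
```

xs starts as [8, 6, 14, 1, 12, 19] (length 6). The slice xs[2:5] covers indices [2, 3, 4] with values [14, 1, 12]. Replacing that slice with [88] (different length) produces [8, 6, 88, 19].

[8, 6, 88, 19]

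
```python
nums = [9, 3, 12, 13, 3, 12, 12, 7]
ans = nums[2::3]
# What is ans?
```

nums has length 8. The slice nums[2::3] selects indices [2, 5] (2->12, 5->12), giving [12, 12].

[12, 12]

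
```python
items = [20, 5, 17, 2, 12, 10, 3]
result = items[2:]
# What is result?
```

items has length 7. The slice items[2:] selects indices [2, 3, 4, 5, 6] (2->17, 3->2, 4->12, 5->10, 6->3), giving [17, 2, 12, 10, 3].

[17, 2, 12, 10, 3]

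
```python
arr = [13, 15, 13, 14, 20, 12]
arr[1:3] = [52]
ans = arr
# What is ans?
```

arr starts as [13, 15, 13, 14, 20, 12] (length 6). The slice arr[1:3] covers indices [1, 2] with values [15, 13]. Replacing that slice with [52] (different length) produces [13, 52, 14, 20, 12].

[13, 52, 14, 20, 12]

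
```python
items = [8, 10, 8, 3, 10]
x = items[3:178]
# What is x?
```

items has length 5. The slice items[3:178] selects indices [3, 4] (3->3, 4->10), giving [3, 10].

[3, 10]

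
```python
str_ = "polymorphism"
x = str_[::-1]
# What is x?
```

str_ has length 12. The slice str_[::-1] selects indices [11, 10, 9, 8, 7, 6, 5, 4, 3, 2, 1, 0] (11->'m', 10->'s', 9->'i', 8->'h', 7->'p', 6->'r', 5->'o', 4->'m', 3->'y', 2->'l', 1->'o', 0->'p'), giving 'msihpromylop'.

'msihpromylop'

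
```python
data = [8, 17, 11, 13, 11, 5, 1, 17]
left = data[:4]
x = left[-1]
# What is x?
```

data has length 8. The slice data[:4] selects indices [0, 1, 2, 3] (0->8, 1->17, 2->11, 3->13), giving [8, 17, 11, 13]. So left = [8, 17, 11, 13]. Then left[-1] = 13.

13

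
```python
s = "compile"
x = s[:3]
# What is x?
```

s has length 7. The slice s[:3] selects indices [0, 1, 2] (0->'c', 1->'o', 2->'m'), giving 'com'.

'com'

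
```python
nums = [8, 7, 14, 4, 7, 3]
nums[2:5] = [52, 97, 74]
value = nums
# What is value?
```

nums starts as [8, 7, 14, 4, 7, 3] (length 6). The slice nums[2:5] covers indices [2, 3, 4] with values [14, 4, 7]. Replacing that slice with [52, 97, 74] (same length) produces [8, 7, 52, 97, 74, 3].

[8, 7, 52, 97, 74, 3]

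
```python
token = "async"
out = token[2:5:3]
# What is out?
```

token has length 5. The slice token[2:5:3] selects indices [2] (2->'y'), giving 'y'.

'y'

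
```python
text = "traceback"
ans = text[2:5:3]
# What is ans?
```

text has length 9. The slice text[2:5:3] selects indices [2] (2->'a'), giving 'a'.

'a'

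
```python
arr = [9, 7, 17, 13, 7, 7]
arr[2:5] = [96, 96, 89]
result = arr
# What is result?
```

arr starts as [9, 7, 17, 13, 7, 7] (length 6). The slice arr[2:5] covers indices [2, 3, 4] with values [17, 13, 7]. Replacing that slice with [96, 96, 89] (same length) produces [9, 7, 96, 96, 89, 7].

[9, 7, 96, 96, 89, 7]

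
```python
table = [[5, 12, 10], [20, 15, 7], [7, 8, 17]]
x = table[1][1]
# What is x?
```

table[1] = [20, 15, 7]. Taking column 1 of that row yields 15.

15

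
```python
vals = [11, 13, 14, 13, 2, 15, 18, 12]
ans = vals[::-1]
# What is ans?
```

vals has length 8. The slice vals[::-1] selects indices [7, 6, 5, 4, 3, 2, 1, 0] (7->12, 6->18, 5->15, 4->2, 3->13, 2->14, 1->13, 0->11), giving [12, 18, 15, 2, 13, 14, 13, 11].

[12, 18, 15, 2, 13, 14, 13, 11]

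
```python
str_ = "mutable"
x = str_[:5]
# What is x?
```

str_ has length 7. The slice str_[:5] selects indices [0, 1, 2, 3, 4] (0->'m', 1->'u', 2->'t', 3->'a', 4->'b'), giving 'mutab'.

'mutab'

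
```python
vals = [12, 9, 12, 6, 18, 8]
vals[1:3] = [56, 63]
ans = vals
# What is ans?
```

vals starts as [12, 9, 12, 6, 18, 8] (length 6). The slice vals[1:3] covers indices [1, 2] with values [9, 12]. Replacing that slice with [56, 63] (same length) produces [12, 56, 63, 6, 18, 8].

[12, 56, 63, 6, 18, 8]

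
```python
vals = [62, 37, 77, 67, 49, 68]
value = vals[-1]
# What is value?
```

vals has length 6. Negative index -1 maps to positive index 6 + (-1) = 5. vals[5] = 68.

68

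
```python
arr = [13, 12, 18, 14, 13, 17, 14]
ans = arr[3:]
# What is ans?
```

arr has length 7. The slice arr[3:] selects indices [3, 4, 5, 6] (3->14, 4->13, 5->17, 6->14), giving [14, 13, 17, 14].

[14, 13, 17, 14]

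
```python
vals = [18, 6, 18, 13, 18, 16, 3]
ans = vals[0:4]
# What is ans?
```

vals has length 7. The slice vals[0:4] selects indices [0, 1, 2, 3] (0->18, 1->6, 2->18, 3->13), giving [18, 6, 18, 13].

[18, 6, 18, 13]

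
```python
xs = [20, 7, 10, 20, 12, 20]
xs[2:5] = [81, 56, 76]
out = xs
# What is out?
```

xs starts as [20, 7, 10, 20, 12, 20] (length 6). The slice xs[2:5] covers indices [2, 3, 4] with values [10, 20, 12]. Replacing that slice with [81, 56, 76] (same length) produces [20, 7, 81, 56, 76, 20].

[20, 7, 81, 56, 76, 20]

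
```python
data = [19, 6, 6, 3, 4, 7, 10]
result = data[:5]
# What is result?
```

data has length 7. The slice data[:5] selects indices [0, 1, 2, 3, 4] (0->19, 1->6, 2->6, 3->3, 4->4), giving [19, 6, 6, 3, 4].

[19, 6, 6, 3, 4]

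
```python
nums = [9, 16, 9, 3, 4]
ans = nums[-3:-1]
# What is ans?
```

nums has length 5. The slice nums[-3:-1] selects indices [2, 3] (2->9, 3->3), giving [9, 3].

[9, 3]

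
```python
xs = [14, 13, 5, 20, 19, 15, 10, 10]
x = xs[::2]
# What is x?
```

xs has length 8. The slice xs[::2] selects indices [0, 2, 4, 6] (0->14, 2->5, 4->19, 6->10), giving [14, 5, 19, 10].

[14, 5, 19, 10]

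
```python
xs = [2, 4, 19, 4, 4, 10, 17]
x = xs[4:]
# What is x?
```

xs has length 7. The slice xs[4:] selects indices [4, 5, 6] (4->4, 5->10, 6->17), giving [4, 10, 17].

[4, 10, 17]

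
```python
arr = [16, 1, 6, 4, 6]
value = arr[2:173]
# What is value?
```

arr has length 5. The slice arr[2:173] selects indices [2, 3, 4] (2->6, 3->4, 4->6), giving [6, 4, 6].

[6, 4, 6]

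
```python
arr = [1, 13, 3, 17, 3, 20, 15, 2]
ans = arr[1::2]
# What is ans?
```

arr has length 8. The slice arr[1::2] selects indices [1, 3, 5, 7] (1->13, 3->17, 5->20, 7->2), giving [13, 17, 20, 2].

[13, 17, 20, 2]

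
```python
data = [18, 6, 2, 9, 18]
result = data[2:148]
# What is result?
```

data has length 5. The slice data[2:148] selects indices [2, 3, 4] (2->2, 3->9, 4->18), giving [2, 9, 18].

[2, 9, 18]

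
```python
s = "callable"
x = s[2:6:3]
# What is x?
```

s has length 8. The slice s[2:6:3] selects indices [2, 5] (2->'l', 5->'b'), giving 'lb'.

'lb'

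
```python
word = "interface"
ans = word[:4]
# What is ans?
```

word has length 9. The slice word[:4] selects indices [0, 1, 2, 3] (0->'i', 1->'n', 2->'t', 3->'e'), giving 'inte'.

'inte'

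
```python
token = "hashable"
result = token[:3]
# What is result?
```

token has length 8. The slice token[:3] selects indices [0, 1, 2] (0->'h', 1->'a', 2->'s'), giving 'has'.

'has'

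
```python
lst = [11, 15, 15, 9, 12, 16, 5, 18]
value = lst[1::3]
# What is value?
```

lst has length 8. The slice lst[1::3] selects indices [1, 4, 7] (1->15, 4->12, 7->18), giving [15, 12, 18].

[15, 12, 18]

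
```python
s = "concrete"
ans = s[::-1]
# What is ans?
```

s has length 8. The slice s[::-1] selects indices [7, 6, 5, 4, 3, 2, 1, 0] (7->'e', 6->'t', 5->'e', 4->'r', 3->'c', 2->'n', 1->'o', 0->'c'), giving 'etercnoc'.

'etercnoc'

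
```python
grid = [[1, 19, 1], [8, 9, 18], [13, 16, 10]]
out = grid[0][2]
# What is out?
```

grid[0] = [1, 19, 1]. Taking column 2 of that row yields 1.

1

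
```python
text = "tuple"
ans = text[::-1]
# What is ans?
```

text has length 5. The slice text[::-1] selects indices [4, 3, 2, 1, 0] (4->'e', 3->'l', 2->'p', 1->'u', 0->'t'), giving 'elput'.

'elput'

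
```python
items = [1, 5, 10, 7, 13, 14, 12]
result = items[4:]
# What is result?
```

items has length 7. The slice items[4:] selects indices [4, 5, 6] (4->13, 5->14, 6->12), giving [13, 14, 12].

[13, 14, 12]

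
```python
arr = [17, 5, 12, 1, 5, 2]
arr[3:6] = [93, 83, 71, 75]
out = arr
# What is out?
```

arr starts as [17, 5, 12, 1, 5, 2] (length 6). The slice arr[3:6] covers indices [3, 4, 5] with values [1, 5, 2]. Replacing that slice with [93, 83, 71, 75] (different length) produces [17, 5, 12, 93, 83, 71, 75].

[17, 5, 12, 93, 83, 71, 75]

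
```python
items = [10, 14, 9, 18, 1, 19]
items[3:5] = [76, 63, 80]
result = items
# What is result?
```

items starts as [10, 14, 9, 18, 1, 19] (length 6). The slice items[3:5] covers indices [3, 4] with values [18, 1]. Replacing that slice with [76, 63, 80] (different length) produces [10, 14, 9, 76, 63, 80, 19].

[10, 14, 9, 76, 63, 80, 19]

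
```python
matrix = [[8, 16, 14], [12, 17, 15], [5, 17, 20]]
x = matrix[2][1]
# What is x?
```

matrix[2] = [5, 17, 20]. Taking column 1 of that row yields 17.

17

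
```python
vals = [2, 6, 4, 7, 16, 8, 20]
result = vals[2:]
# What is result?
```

vals has length 7. The slice vals[2:] selects indices [2, 3, 4, 5, 6] (2->4, 3->7, 4->16, 5->8, 6->20), giving [4, 7, 16, 8, 20].

[4, 7, 16, 8, 20]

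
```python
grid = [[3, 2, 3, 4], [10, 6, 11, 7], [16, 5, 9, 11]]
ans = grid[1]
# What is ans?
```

grid has 3 rows. Row 1 is [10, 6, 11, 7].

[10, 6, 11, 7]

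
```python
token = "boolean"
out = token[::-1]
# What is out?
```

token has length 7. The slice token[::-1] selects indices [6, 5, 4, 3, 2, 1, 0] (6->'n', 5->'a', 4->'e', 3->'l', 2->'o', 1->'o', 0->'b'), giving 'naeloob'.

'naeloob'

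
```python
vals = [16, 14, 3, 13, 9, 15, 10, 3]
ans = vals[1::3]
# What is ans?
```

vals has length 8. The slice vals[1::3] selects indices [1, 4, 7] (1->14, 4->9, 7->3), giving [14, 9, 3].

[14, 9, 3]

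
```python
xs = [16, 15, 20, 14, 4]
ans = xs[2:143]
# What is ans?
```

xs has length 5. The slice xs[2:143] selects indices [2, 3, 4] (2->20, 3->14, 4->4), giving [20, 14, 4].

[20, 14, 4]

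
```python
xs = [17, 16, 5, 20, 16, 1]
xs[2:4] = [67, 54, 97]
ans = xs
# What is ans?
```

xs starts as [17, 16, 5, 20, 16, 1] (length 6). The slice xs[2:4] covers indices [2, 3] with values [5, 20]. Replacing that slice with [67, 54, 97] (different length) produces [17, 16, 67, 54, 97, 16, 1].

[17, 16, 67, 54, 97, 16, 1]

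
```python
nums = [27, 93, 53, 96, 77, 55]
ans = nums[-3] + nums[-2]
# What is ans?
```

nums has length 6. Negative index -3 maps to positive index 6 + (-3) = 3. nums[3] = 96.
nums has length 6. Negative index -2 maps to positive index 6 + (-2) = 4. nums[4] = 77.
Sum: 96 + 77 = 173.

173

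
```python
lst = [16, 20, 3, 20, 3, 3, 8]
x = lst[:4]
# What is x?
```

lst has length 7. The slice lst[:4] selects indices [0, 1, 2, 3] (0->16, 1->20, 2->3, 3->20), giving [16, 20, 3, 20].

[16, 20, 3, 20]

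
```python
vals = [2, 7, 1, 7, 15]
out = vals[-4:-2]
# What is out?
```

vals has length 5. The slice vals[-4:-2] selects indices [1, 2] (1->7, 2->1), giving [7, 1].

[7, 1]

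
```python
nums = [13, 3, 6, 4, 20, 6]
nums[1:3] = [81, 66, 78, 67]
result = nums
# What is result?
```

nums starts as [13, 3, 6, 4, 20, 6] (length 6). The slice nums[1:3] covers indices [1, 2] with values [3, 6]. Replacing that slice with [81, 66, 78, 67] (different length) produces [13, 81, 66, 78, 67, 4, 20, 6].

[13, 81, 66, 78, 67, 4, 20, 6]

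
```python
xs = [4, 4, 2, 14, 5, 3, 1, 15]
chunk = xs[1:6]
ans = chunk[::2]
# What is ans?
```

xs has length 8. The slice xs[1:6] selects indices [1, 2, 3, 4, 5] (1->4, 2->2, 3->14, 4->5, 5->3), giving [4, 2, 14, 5, 3]. So chunk = [4, 2, 14, 5, 3]. chunk has length 5. The slice chunk[::2] selects indices [0, 2, 4] (0->4, 2->14, 4->3), giving [4, 14, 3].

[4, 14, 3]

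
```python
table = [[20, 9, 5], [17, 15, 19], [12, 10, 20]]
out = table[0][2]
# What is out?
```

table[0] = [20, 9, 5]. Taking column 2 of that row yields 5.

5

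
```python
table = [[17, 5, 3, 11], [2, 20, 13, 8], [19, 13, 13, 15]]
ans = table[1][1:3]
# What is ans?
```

table[1] = [2, 20, 13, 8]. table[1] has length 4. The slice table[1][1:3] selects indices [1, 2] (1->20, 2->13), giving [20, 13].

[20, 13]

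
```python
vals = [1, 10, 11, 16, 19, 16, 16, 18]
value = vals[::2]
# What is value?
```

vals has length 8. The slice vals[::2] selects indices [0, 2, 4, 6] (0->1, 2->11, 4->19, 6->16), giving [1, 11, 19, 16].

[1, 11, 19, 16]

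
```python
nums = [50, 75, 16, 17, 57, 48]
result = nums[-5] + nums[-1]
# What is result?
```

nums has length 6. Negative index -5 maps to positive index 6 + (-5) = 1. nums[1] = 75.
nums has length 6. Negative index -1 maps to positive index 6 + (-1) = 5. nums[5] = 48.
Sum: 75 + 48 = 123.

123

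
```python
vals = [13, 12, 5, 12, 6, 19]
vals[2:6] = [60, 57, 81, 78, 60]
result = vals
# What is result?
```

vals starts as [13, 12, 5, 12, 6, 19] (length 6). The slice vals[2:6] covers indices [2, 3, 4, 5] with values [5, 12, 6, 19]. Replacing that slice with [60, 57, 81, 78, 60] (different length) produces [13, 12, 60, 57, 81, 78, 60].

[13, 12, 60, 57, 81, 78, 60]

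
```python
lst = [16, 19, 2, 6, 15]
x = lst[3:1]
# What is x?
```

lst has length 5. The slice lst[3:1] resolves to an empty index range, so the result is [].

[]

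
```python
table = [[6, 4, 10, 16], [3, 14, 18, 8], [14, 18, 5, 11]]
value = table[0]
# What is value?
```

table has 3 rows. Row 0 is [6, 4, 10, 16].

[6, 4, 10, 16]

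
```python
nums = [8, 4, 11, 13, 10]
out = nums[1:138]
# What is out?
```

nums has length 5. The slice nums[1:138] selects indices [1, 2, 3, 4] (1->4, 2->11, 3->13, 4->10), giving [4, 11, 13, 10].

[4, 11, 13, 10]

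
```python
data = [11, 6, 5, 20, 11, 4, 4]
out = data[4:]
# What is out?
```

data has length 7. The slice data[4:] selects indices [4, 5, 6] (4->11, 5->4, 6->4), giving [11, 4, 4].

[11, 4, 4]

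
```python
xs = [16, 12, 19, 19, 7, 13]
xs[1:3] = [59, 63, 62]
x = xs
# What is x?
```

xs starts as [16, 12, 19, 19, 7, 13] (length 6). The slice xs[1:3] covers indices [1, 2] with values [12, 19]. Replacing that slice with [59, 63, 62] (different length) produces [16, 59, 63, 62, 19, 7, 13].

[16, 59, 63, 62, 19, 7, 13]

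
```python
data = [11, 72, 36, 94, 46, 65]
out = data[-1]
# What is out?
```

data has length 6. Negative index -1 maps to positive index 6 + (-1) = 5. data[5] = 65.

65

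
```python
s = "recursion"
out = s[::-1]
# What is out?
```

s has length 9. The slice s[::-1] selects indices [8, 7, 6, 5, 4, 3, 2, 1, 0] (8->'n', 7->'o', 6->'i', 5->'s', 4->'r', 3->'u', 2->'c', 1->'e', 0->'r'), giving 'noisrucer'.

'noisrucer'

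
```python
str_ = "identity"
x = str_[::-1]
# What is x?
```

str_ has length 8. The slice str_[::-1] selects indices [7, 6, 5, 4, 3, 2, 1, 0] (7->'y', 6->'t', 5->'i', 4->'t', 3->'n', 2->'e', 1->'d', 0->'i'), giving 'ytitnedi'.

'ytitnedi'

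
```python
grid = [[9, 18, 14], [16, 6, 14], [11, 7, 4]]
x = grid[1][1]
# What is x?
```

grid[1] = [16, 6, 14]. Taking column 1 of that row yields 6.

6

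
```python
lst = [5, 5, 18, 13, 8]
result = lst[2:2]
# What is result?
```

lst has length 5. The slice lst[2:2] resolves to an empty index range, so the result is [].

[]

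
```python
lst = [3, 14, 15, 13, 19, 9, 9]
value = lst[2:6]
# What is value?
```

lst has length 7. The slice lst[2:6] selects indices [2, 3, 4, 5] (2->15, 3->13, 4->19, 5->9), giving [15, 13, 19, 9].

[15, 13, 19, 9]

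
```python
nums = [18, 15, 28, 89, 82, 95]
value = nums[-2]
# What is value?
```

nums has length 6. Negative index -2 maps to positive index 6 + (-2) = 4. nums[4] = 82.

82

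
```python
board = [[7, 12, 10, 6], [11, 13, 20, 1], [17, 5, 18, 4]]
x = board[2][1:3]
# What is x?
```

board[2] = [17, 5, 18, 4]. board[2] has length 4. The slice board[2][1:3] selects indices [1, 2] (1->5, 2->18), giving [5, 18].

[5, 18]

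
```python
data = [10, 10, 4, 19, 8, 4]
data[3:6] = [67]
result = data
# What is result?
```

data starts as [10, 10, 4, 19, 8, 4] (length 6). The slice data[3:6] covers indices [3, 4, 5] with values [19, 8, 4]. Replacing that slice with [67] (different length) produces [10, 10, 4, 67].

[10, 10, 4, 67]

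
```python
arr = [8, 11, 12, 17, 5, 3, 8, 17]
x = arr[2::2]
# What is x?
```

arr has length 8. The slice arr[2::2] selects indices [2, 4, 6] (2->12, 4->5, 6->8), giving [12, 5, 8].

[12, 5, 8]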